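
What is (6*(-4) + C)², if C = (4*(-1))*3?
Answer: 1296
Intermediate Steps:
C = -12 (C = -4*3 = -12)
(6*(-4) + C)² = (6*(-4) - 12)² = (-24 - 12)² = (-36)² = 1296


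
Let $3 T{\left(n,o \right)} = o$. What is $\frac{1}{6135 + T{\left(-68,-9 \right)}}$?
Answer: $\frac{1}{6132} \approx 0.00016308$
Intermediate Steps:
$T{\left(n,o \right)} = \frac{o}{3}$
$\frac{1}{6135 + T{\left(-68,-9 \right)}} = \frac{1}{6135 + \frac{1}{3} \left(-9\right)} = \frac{1}{6135 - 3} = \frac{1}{6132}$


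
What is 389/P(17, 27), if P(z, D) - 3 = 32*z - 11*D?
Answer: 389/250 ≈ 1.5560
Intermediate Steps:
P(z, D) = 3 - 11*D + 32*z (P(z, D) = 3 + (32*z - 11*D) = 3 + (-11*D + 32*z) = 3 - 11*D + 32*z)
389/P(17, 27) = 389/(3 - 11*27 + 32*17) = 389/(3 - 297 + 544) = 389/250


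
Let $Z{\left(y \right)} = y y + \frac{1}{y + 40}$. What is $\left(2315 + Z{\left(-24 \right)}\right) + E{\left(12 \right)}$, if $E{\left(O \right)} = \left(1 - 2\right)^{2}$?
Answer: $\frac{46273}{16} \approx 2892.1$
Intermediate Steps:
$Z{\left(y \right)} = y^{2} + \frac{1}{40 + y}$
$E{\left(O \right)} = 1$ ($E{\left(O \right)} = \left(-1\right)^{2} = 1$)
$\left(2315 + Z{\left(-24 \right)}\right) + E{\left(12 \right)} = \left(2315 + \frac{1 + \left(-24\right)^{3} + 40 \left(-24\right)^{2}}{40 - 24}\right) + 1 = \left(2315 + \frac{1 - 13824 + 40 \cdot 576}{16}\right) + 1 = \left(2315 + \frac{1 - 13824 + 23040}{16}\right) + 1 = \left(2315 + \frac{1}{16} \cdot 9217\right) + 1 = \left(2315 + \frac{9217}{16}\right) + 1 = \frac{46257}{16} + 1 = \frac{46273}{16}$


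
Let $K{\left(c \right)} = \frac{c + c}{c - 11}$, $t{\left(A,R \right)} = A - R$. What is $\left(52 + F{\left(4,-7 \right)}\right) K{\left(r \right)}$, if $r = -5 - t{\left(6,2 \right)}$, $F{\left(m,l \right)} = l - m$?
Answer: $\frac{369}{10} \approx 36.9$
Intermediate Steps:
$r = -9$ ($r = -5 - \left(6 - 2\right) = -5 - 4 = -9$)
$K{\left(c \right)} = \frac{2 c}{-11 + c}$
$\left(52 + F{\left(4,-7 \right)}\right) K{\left(r \right)} = \left(52 - 11\right) 2 \left(-9\right) \frac{1}{-11 - 9} = \left(52 - 11\right) 2 \left(-9\right) \frac{1}{-20} = \left(52 - 11\right) 2 \left(-9\right) \left(- \frac{1}{20}\right) = 41 \cdot \frac{9}{10} = \frac{369}{10}$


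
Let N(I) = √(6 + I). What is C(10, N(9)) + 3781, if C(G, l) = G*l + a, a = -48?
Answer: 3733 + 10*√15 ≈ 3771.7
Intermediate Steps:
C(G, l) = -48 + G*l (C(G, l) = G*l - 48 = -48 + G*l)
C(10, N(9)) + 3781 = (-48 + 10*√(6 + 9)) + 3781 = (-48 + 10*√15) + 3781 = 3733 + 10*√15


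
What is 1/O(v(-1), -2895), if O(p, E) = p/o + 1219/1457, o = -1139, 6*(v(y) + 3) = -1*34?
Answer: 4978569/4203205 ≈ 1.1845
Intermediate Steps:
v(y) = -26/3 (v(y) = -3 + (-1*34)/6 = -3 + (⅙)*(-34) = -3 - 17/3 = -26/3)
O(p, E) = 1219/1457 - p/1139 (O(p, E) = p/(-1139) + 1219/1457 = p*(-1/1139) + 1219*(1/1457) = -p/1139 + 1219/1457 = 1219/1457 - p/1139)
1/O(v(-1), -2895) = 1/(1219/1457 - 1/1139*(-26/3)) = 1/(1219/1457 + 26/3417) = 1/(4203205/4978569) = 4978569/4203205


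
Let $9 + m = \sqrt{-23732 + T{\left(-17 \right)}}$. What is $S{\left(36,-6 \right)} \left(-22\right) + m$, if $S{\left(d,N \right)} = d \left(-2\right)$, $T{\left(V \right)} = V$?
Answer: $1575 + i \sqrt{23749} \approx 1575.0 + 154.11 i$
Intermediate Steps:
$S{\left(d,N \right)} = - 2 d$
$m = -9 + i \sqrt{23749}$ ($m = -9 + \sqrt{-23732 - 17} = -9 + \sqrt{-23749} = -9 + i \sqrt{23749} \approx -9.0 + 154.11 i$)
$S{\left(36,-6 \right)} \left(-22\right) + m = \left(-2\right) 36 \left(-22\right) - \left(9 - i \sqrt{23749}\right) = \left(-72\right) \left(-22\right) - \left(9 - i \sqrt{23749}\right) = 1584 - \left(9 - i \sqrt{23749}\right) = 1575 + i \sqrt{23749}$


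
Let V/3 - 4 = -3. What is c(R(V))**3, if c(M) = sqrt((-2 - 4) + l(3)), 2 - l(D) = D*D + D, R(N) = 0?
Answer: -64*I ≈ -64.0*I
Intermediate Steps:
V = 3 (V = 12 + 3*(-3) = 12 - 9 = 3)
l(D) = 2 - D - D**2 (l(D) = 2 - (D*D + D) = 2 - (D**2 + D) = 2 - (D + D**2) = 2 + (-D - D**2) = 2 - D - D**2)
c(M) = 4*I (c(M) = sqrt((-2 - 4) + (2 - 1*3 - 1*3**2)) = sqrt(-6 + (2 - 3 - 1*9)) = sqrt(-6 + (2 - 3 - 9)) = sqrt(-6 - 10) = sqrt(-16) = 4*I)
c(R(V))**3 = (4*I)**3 = -64*I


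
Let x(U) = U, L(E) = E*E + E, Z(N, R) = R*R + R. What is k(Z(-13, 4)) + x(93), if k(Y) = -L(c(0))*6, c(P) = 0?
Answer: 93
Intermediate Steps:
Z(N, R) = R + R² (Z(N, R) = R² + R = R + R²)
L(E) = E + E² (L(E) = E² + E = E + E²)
k(Y) = 0 (k(Y) = -0*(1 + 0)*6 = -0*6 = -1*0*6 = 0*6 = 0)
k(Z(-13, 4)) + x(93) = 0 + 93 = 93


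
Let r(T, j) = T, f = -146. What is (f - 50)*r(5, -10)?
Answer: -980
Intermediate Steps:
(f - 50)*r(5, -10) = (-146 - 50)*5 = -196*5 = -980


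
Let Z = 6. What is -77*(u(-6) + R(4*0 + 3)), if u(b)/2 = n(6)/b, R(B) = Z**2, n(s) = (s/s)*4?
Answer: -8008/3 ≈ -2669.3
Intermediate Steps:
n(s) = 4 (n(s) = 1*4 = 4)
R(B) = 36 (R(B) = 6**2 = 36)
u(b) = 8/b (u(b) = 2*(4/b) = 8/b)
-77*(u(-6) + R(4*0 + 3)) = -77*(8/(-6) + 36) = -77*(8*(-1/6) + 36) = -77*(-4/3 + 36) = -77*104/3 = -8008/3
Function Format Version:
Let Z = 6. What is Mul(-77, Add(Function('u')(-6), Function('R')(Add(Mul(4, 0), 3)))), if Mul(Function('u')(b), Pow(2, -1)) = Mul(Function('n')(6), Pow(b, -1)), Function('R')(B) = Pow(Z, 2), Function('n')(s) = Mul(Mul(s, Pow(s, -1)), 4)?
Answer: Rational(-8008, 3) ≈ -2669.3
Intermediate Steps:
Function('n')(s) = 4 (Function('n')(s) = Mul(1, 4) = 4)
Function('R')(B) = 36 (Function('R')(B) = Pow(6, 2) = 36)
Function('u')(b) = Mul(8, Pow(b, -1)) (Function('u')(b) = Mul(2, Mul(4, Pow(b, -1))) = Mul(8, Pow(b, -1)))
Mul(-77, Add(Function('u')(-6), Function('R')(Add(Mul(4, 0), 3)))) = Mul(-77, Add(Mul(8, Pow(-6, -1)), 36)) = Mul(-77, Add(Mul(8, Rational(-1, 6)), 36)) = Mul(-77, Add(Rational(-4, 3), 36)) = Mul(-77, Rational(104, 3)) = Rational(-8008, 3)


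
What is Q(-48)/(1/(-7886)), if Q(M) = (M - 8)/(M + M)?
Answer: -27601/6 ≈ -4600.2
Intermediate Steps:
Q(M) = (-8 + M)/(2*M) (Q(M) = (-8 + M)/((2*M)) = (-8 + M)*(1/(2*M)) = (-8 + M)/(2*M))
Q(-48)/(1/(-7886)) = ((½)*(-8 - 48)/(-48))/(1/(-7886)) = ((½)*(-1/48)*(-56))/(-1/7886) = (7/12)*(-7886) = -27601/6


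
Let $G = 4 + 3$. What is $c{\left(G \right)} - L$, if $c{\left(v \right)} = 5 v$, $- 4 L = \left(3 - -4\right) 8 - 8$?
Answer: $47$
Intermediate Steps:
$L = -12$ ($L = - \frac{\left(3 - -4\right) 8 - 8}{4} = - \frac{\left(3 + 4\right) 8 - 8}{4} = - \frac{7 \cdot 8 - 8}{4} = - \frac{56 - 8}{4} = \left(- \frac{1}{4}\right) 48 = -12$)
$G = 7$
$c{\left(G \right)} - L = 5 \cdot 7 - -12 = 35 + 12 = 47$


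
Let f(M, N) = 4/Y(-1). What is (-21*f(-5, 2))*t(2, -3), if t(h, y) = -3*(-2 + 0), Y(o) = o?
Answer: 504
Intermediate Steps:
t(h, y) = 6 (t(h, y) = -3*(-2) = 6)
f(M, N) = -4 (f(M, N) = 4/(-1) = 4*(-1) = -4)
(-21*f(-5, 2))*t(2, -3) = -21*(-4)*6 = 84*6 = 504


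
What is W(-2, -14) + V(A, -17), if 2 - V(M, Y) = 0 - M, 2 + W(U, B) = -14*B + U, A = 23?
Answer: 217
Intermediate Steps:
W(U, B) = -2 + U - 14*B (W(U, B) = -2 + (-14*B + U) = -2 + (U - 14*B) = -2 + U - 14*B)
V(M, Y) = 2 + M (V(M, Y) = 2 - (0 - M) = 2 - (-1)*M = 2 + M)
W(-2, -14) + V(A, -17) = (-2 - 2 - 14*(-14)) + (2 + 23) = (-2 - 2 + 196) + 25 = 192 + 25 = 217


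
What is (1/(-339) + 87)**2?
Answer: 869778064/114921 ≈ 7568.5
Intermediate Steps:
(1/(-339) + 87)**2 = (-1/339 + 87)**2 = (29492/339)**2 = 869778064/114921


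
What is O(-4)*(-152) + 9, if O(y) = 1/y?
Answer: 47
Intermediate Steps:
O(-4)*(-152) + 9 = -152/(-4) + 9 = -1/4*(-152) + 9 = 38 + 9 = 47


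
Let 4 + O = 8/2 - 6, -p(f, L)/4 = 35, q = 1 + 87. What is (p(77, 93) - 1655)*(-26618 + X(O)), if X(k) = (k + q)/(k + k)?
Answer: 286749455/6 ≈ 4.7792e+7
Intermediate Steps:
q = 88
p(f, L) = -140 (p(f, L) = -4*35 = -140)
O = -6 (O = -4 + (8/2 - 6) = -4 + ((½)*8 - 6) = -4 + (4 - 6) = -4 - 2 = -6)
X(k) = (88 + k)/(2*k) (X(k) = (k + 88)/(k + k) = (88 + k)/((2*k)) = (88 + k)*(1/(2*k)) = (88 + k)/(2*k))
(p(77, 93) - 1655)*(-26618 + X(O)) = (-140 - 1655)*(-26618 + (½)*(88 - 6)/(-6)) = -1795*(-26618 + (½)*(-⅙)*82) = -1795*(-26618 - 41/6) = -1795*(-159749/6) = 286749455/6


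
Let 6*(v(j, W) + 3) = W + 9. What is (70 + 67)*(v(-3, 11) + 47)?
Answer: 19454/3 ≈ 6484.7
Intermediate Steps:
v(j, W) = -3/2 + W/6 (v(j, W) = -3 + (W + 9)/6 = -3 + (9 + W)/6 = -3 + (3/2 + W/6) = -3/2 + W/6)
(70 + 67)*(v(-3, 11) + 47) = (70 + 67)*((-3/2 + (1/6)*11) + 47) = 137*((-3/2 + 11/6) + 47) = 137*(1/3 + 47) = 137*(142/3) = 19454/3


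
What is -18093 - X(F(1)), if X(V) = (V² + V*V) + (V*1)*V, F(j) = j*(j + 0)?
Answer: -18096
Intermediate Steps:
F(j) = j² (F(j) = j*j = j²)
X(V) = 3*V² (X(V) = (V² + V²) + V*V = 2*V² + V² = 3*V²)
-18093 - X(F(1)) = -18093 - 3*(1²)² = -18093 - 3*1² = -18093 - 3 = -18096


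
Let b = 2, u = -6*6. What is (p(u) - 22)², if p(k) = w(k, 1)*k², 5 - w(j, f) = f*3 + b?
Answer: 484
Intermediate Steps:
u = -36
w(j, f) = 3 - 3*f (w(j, f) = 5 - (f*3 + 2) = 5 - (3*f + 2) = 5 - (2 + 3*f) = 5 + (-2 - 3*f) = 3 - 3*f)
p(k) = 0 (p(k) = (3 - 3*1)*k² = (3 - 3)*k² = 0*k² = 0)
(p(u) - 22)² = (0 - 22)² = (-22)² = 484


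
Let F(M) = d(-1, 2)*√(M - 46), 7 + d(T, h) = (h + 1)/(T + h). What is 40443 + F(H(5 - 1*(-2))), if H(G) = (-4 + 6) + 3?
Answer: 40443 - 4*I*√41 ≈ 40443.0 - 25.612*I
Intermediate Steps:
d(T, h) = -7 + (1 + h)/(T + h) (d(T, h) = -7 + (h + 1)/(T + h) = -7 + (1 + h)/(T + h))
H(G) = 5 (H(G) = 2 + 3 = 5)
F(M) = -4*√(-46 + M) (F(M) = ((1 - 7*(-1) - 6*2)/(-1 + 2))*√(M - 46) = ((1 + 7 - 12)/1)*√(-46 + M) = (1*(-4))*√(-46 + M) = -4*√(-46 + M))
40443 + F(H(5 - 1*(-2))) = 40443 - 4*√(-46 + 5) = 40443 - 4*I*√41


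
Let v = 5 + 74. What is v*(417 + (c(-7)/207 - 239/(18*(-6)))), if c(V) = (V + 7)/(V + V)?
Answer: 3576725/108 ≈ 33118.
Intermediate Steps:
c(V) = (7 + V)/(2*V) (c(V) = (7 + V)/((2*V)) = (7 + V)*(1/(2*V)) = (7 + V)/(2*V))
v = 79
v*(417 + (c(-7)/207 - 239/(18*(-6)))) = 79*(417 + (((1/2)*(7 - 7)/(-7))/207 - 239/(18*(-6)))) = 79*(417 + (((1/2)*(-1/7)*0)*(1/207) - 239/(-108))) = 79*(417 + (0*(1/207) - 239*(-1/108))) = 79*(417 + (0 + 239/108)) = 79*(417 + 239/108) = 79*(45275/108) = 3576725/108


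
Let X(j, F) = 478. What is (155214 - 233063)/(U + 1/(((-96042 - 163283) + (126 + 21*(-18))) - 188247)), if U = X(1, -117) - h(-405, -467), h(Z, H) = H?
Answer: -34862650576/423193679 ≈ -82.380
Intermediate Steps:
U = 945 (U = 478 - 1*(-467) = 478 + 467 = 945)
(155214 - 233063)/(U + 1/(((-96042 - 163283) + (126 + 21*(-18))) - 188247)) = (155214 - 233063)/(945 + 1/(((-96042 - 163283) + (126 + 21*(-18))) - 188247)) = -77849/(945 + 1/((-259325 + (126 - 378)) - 188247)) = -77849/(945 + 1/((-259325 - 252) - 188247)) = -77849/(945 + 1/(-259577 - 188247)) = -77849/(945 + 1/(-447824)) = -77849/(945 - 1/447824) = -77849/423193679/447824 = -77849*447824/423193679 = -34862650576/423193679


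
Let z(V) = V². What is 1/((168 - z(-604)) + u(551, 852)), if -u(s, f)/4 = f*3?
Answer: -1/374872 ≈ -2.6676e-6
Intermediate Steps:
u(s, f) = -12*f (u(s, f) = -4*f*3 = -12*f)
1/((168 - z(-604)) + u(551, 852)) = 1/((168 - 1*(-604)²) - 12*852) = 1/((168 - 1*364816) - 10224) = 1/((168 - 364816) - 10224) = 1/(-364648 - 10224) = 1/(-374872) = -1/374872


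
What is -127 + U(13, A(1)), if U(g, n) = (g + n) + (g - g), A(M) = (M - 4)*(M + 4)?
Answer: -129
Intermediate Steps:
A(M) = (-4 + M)*(4 + M)
U(g, n) = g + n (U(g, n) = (g + n) + 0 = g + n)
-127 + U(13, A(1)) = -127 + (13 + (-16 + 1²)) = -127 + (13 + (-16 + 1)) = -127 + (13 - 15) = -127 - 2 = -129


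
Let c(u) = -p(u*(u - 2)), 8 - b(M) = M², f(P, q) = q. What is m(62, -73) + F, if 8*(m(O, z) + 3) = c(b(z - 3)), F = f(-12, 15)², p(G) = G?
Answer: -4159948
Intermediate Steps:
b(M) = 8 - M²
c(u) = -u*(-2 + u) (c(u) = -u*(u - 2) = -u*(-2 + u))
F = 225 (F = 15² = 225)
m(O, z) = -3 + (-6 + (-3 + z)²)*(8 - (-3 + z)²)/8 (m(O, z) = -3 + ((8 - (z - 3)²)*(2 - (8 - (z - 3)²)))/8 = -3 + ((8 - (-3 + z)²)*(2 - (8 - (-3 + z)²)))/8 = -3 + ((8 - (-3 + z)²)*(2 + (-8 + (-3 + z)²)))/8 = -3 + ((8 - (-3 + z)²)*(-6 + (-3 + z)²))/8 = -3 + ((-6 + (-3 + z)²)*(8 - (-3 + z)²))/8 = -3 + (-6 + (-3 + z)²)*(8 - (-3 + z)²)/8)
m(62, -73) + F = (-3 - (-8 + (-3 - 73)²)*(-6 + (-3 - 73)²)/8) + 225 = (-3 - (-8 + (-76)²)*(-6 + (-76)²)/8) + 225 = (-3 - (-8 + 5776)*(-6 + 5776)/8) + 225 = (-3 - ⅛*5768*5770) + 225 = (-3 - 4160170) + 225 = -4160173 + 225 = -4159948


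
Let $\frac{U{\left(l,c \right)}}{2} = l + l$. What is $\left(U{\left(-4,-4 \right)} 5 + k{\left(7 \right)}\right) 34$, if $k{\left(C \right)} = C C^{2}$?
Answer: $8942$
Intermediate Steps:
$U{\left(l,c \right)} = 4 l$ ($U{\left(l,c \right)} = 2 \left(l + l\right) = 2 \cdot 2 l = 4 l$)
$k{\left(C \right)} = C^{3}$
$\left(U{\left(-4,-4 \right)} 5 + k{\left(7 \right)}\right) 34 = \left(4 \left(-4\right) 5 + 7^{3}\right) 34 = \left(\left(-16\right) 5 + 343\right) 34 = \left(-80 + 343\right) 34 = 263 \cdot 34 = 8942$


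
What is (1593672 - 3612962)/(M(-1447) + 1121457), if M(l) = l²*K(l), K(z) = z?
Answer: 77665/116485391 ≈ 0.00066674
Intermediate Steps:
M(l) = l³ (M(l) = l²*l = l³)
(1593672 - 3612962)/(M(-1447) + 1121457) = (1593672 - 3612962)/((-1447)³ + 1121457) = -2019290/(-3029741623 + 1121457) = -2019290/(-3028620166) = -2019290*(-1/3028620166) = 77665/116485391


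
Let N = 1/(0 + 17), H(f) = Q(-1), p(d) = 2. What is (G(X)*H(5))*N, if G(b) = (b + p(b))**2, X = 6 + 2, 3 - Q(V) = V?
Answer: 400/17 ≈ 23.529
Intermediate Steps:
Q(V) = 3 - V
H(f) = 4 (H(f) = 3 - 1*(-1) = 3 + 1 = 4)
X = 8
N = 1/17 ≈ 0.058824
G(b) = (2 + b)**2 (G(b) = (b + 2)**2 = (2 + b)**2)
(G(X)*H(5))*N = ((2 + 8)**2*4)*(1/17) = (10**2*4)*(1/17) = (100*4)*(1/17) = 400*(1/17) = 400/17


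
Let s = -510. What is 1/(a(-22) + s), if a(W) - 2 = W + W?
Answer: -1/552 ≈ -0.0018116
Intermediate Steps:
a(W) = 2 + 2*W (a(W) = 2 + (W + W) = 2 + 2*W)
1/(a(-22) + s) = 1/((2 + 2*(-22)) - 510) = 1/((2 - 44) - 510) = 1/(-42 - 510) = 1/(-552) = -1/552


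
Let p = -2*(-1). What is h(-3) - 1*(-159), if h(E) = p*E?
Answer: 153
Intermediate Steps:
p = 2
h(E) = 2*E
h(-3) - 1*(-159) = 2*(-3) - 1*(-159) = -6 + 159 = 153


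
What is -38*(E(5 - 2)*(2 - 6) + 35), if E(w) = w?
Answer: -874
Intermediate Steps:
-38*(E(5 - 2)*(2 - 6) + 35) = -38*((5 - 2)*(2 - 6) + 35) = -38*(3*(-4) + 35) = -38*(-12 + 35) = -38*23 = -874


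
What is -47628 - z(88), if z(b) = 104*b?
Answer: -56780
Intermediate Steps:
-47628 - z(88) = -47628 - 104*88 = -47628 - 1*9152 = -47628 - 9152 = -56780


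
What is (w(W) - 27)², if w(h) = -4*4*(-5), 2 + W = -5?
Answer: 2809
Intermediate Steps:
W = -7 (W = -2 - 5 = -7)
w(h) = 80 (w(h) = -16*(-5) = 80)
(w(W) - 27)² = (80 - 27)² = 53² = 2809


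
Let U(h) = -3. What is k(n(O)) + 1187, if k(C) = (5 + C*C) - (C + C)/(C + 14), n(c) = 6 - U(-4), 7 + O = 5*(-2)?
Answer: 29261/23 ≈ 1272.2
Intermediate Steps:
O = -17 (O = -7 + 5*(-2) = -7 - 10 = -17)
n(c) = 9 (n(c) = 6 - 1*(-3) = 6 + 3 = 9)
k(C) = 5 + C**2 - 2*C/(14 + C) (k(C) = (5 + C**2) - 2*C/(14 + C) = 5 + C**2 - 2*C/(14 + C))
k(n(O)) + 1187 = (70 + 9**3 + 3*9 + 14*9**2)/(14 + 9) + 1187 = (70 + 729 + 27 + 14*81)/23 + 1187 = (70 + 729 + 27 + 1134)/23 + 1187 = (1/23)*1960 + 1187 = 1960/23 + 1187 = 29261/23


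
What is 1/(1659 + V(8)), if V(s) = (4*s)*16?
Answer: 1/2171 ≈ 0.00046062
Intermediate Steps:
V(s) = 64*s
1/(1659 + V(8)) = 1/(1659 + 64*8) = 1/(1659 + 512) = 1/2171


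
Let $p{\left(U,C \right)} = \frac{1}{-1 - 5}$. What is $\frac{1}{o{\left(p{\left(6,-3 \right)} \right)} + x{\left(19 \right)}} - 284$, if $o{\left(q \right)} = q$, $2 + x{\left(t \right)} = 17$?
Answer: $- \frac{25270}{89} \approx -283.93$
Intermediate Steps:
$x{\left(t \right)} = 15$ ($x{\left(t \right)} = -2 + 17 = 15$)
$p{\left(U,C \right)} = - \frac{1}{6}$ ($p{\left(U,C \right)} = \frac{1}{-6} = - \frac{1}{6}$)
$\frac{1}{o{\left(p{\left(6,-3 \right)} \right)} + x{\left(19 \right)}} - 284 = \frac{1}{- \frac{1}{6} + 15} - 284 = \frac{1}{\frac{89}{6}} - 284 = \frac{6}{89} - 284 = - \frac{25270}{89}$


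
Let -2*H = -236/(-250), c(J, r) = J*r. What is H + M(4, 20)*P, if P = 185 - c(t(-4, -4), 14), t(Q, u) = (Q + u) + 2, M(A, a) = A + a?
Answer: 806941/125 ≈ 6455.5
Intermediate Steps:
t(Q, u) = 2 + Q + u
H = -59/125 (H = -(-118)/(-250) = -(-118)*(-1)/250 = -½*118/125 = -59/125 ≈ -0.47200)
P = 269 (P = 185 - (2 - 4 - 4)*14 = 185 - (-6)*14 = 185 - 1*(-84) = 185 + 84 = 269)
H + M(4, 20)*P = -59/125 + (4 + 20)*269 = -59/125 + 24*269 = -59/125 + 6456 = 806941/125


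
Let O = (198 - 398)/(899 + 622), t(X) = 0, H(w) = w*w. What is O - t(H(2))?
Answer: -200/1521 ≈ -0.13149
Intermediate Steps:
H(w) = w²
O = -200/1521 ≈ -0.13149
O - t(H(2)) = -200/1521 - 1*0 = -200/1521 + 0 = -200/1521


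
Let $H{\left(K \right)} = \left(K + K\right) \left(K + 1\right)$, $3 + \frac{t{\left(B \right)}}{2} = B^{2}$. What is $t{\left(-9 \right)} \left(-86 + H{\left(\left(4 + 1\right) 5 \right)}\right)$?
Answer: $189384$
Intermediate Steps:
$t{\left(B \right)} = -6 + 2 B^{2}$
$H{\left(K \right)} = 2 K \left(1 + K\right)$
$t{\left(-9 \right)} \left(-86 + H{\left(\left(4 + 1\right) 5 \right)}\right) = \left(-6 + 2 \left(-9\right)^{2}\right) \left(-86 + 2 \left(4 + 1\right) 5 \left(1 + \left(4 + 1\right) 5\right)\right) = \left(-6 + 2 \cdot 81\right) \left(-86 + 2 \cdot 5 \cdot 5 \left(1 + 5 \cdot 5\right)\right) = \left(-6 + 162\right) \left(-86 + 2 \cdot 25 \left(1 + 25\right)\right) = 156 \left(-86 + 2 \cdot 25 \cdot 26\right) = 156 \left(-86 + 1300\right) = 156 \cdot 1214 = 189384$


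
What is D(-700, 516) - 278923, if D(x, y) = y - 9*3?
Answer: -278434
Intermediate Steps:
D(x, y) = -27 + y (D(x, y) = y - 27 = -27 + y)
D(-700, 516) - 278923 = (-27 + 516) - 278923 = 489 - 278923 = -278434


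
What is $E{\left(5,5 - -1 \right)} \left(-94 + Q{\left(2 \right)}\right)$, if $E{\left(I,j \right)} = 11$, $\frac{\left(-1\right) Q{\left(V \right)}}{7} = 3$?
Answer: $-1265$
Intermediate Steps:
$Q{\left(V \right)} = -21$ ($Q{\left(V \right)} = \left(-7\right) 3 = -21$)
$E{\left(5,5 - -1 \right)} \left(-94 + Q{\left(2 \right)}\right) = 11 \left(-94 - 21\right) = 11 \left(-115\right) = -1265$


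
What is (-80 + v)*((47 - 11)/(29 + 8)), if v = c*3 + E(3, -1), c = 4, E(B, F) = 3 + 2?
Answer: -2268/37 ≈ -61.297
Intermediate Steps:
E(B, F) = 5
v = 17 (v = 4*3 + 5 = 12 + 5 = 17)
(-80 + v)*((47 - 11)/(29 + 8)) = (-80 + 17)*((47 - 11)/(29 + 8)) = -2268/37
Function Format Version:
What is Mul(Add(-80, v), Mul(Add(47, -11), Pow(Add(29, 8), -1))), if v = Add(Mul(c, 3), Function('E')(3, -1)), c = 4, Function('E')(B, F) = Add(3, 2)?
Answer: Rational(-2268, 37) ≈ -61.297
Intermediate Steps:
Function('E')(B, F) = 5
v = 17 (v = Add(Mul(4, 3), 5) = Add(12, 5) = 17)
Mul(Add(-80, v), Mul(Add(47, -11), Pow(Add(29, 8), -1))) = Mul(Add(-80, 17), Mul(Add(47, -11), Pow(Add(29, 8), -1))) = Mul(-63, Mul(36, Pow(37, -1))) = Mul(-63, Mul(36, Rational(1, 37))) = Mul(-63, Rational(36, 37)) = Rational(-2268, 37)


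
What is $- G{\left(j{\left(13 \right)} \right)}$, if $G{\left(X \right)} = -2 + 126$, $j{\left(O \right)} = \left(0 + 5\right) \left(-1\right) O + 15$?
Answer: $-124$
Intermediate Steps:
$j{\left(O \right)} = 15 - 5 O$ ($j{\left(O \right)} = 5 \left(-1\right) O + 15 = - 5 O + 15 = 15 - 5 O$)
$G{\left(X \right)} = 124$
$- G{\left(j{\left(13 \right)} \right)} = \left(-1\right) 124 = -124$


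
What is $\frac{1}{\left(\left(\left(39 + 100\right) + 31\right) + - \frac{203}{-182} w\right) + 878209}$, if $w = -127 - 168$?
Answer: $\frac{26}{22829299} \approx 1.1389 \cdot 10^{-6}$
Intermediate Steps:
$w = -295$ ($w = -127 - 168 = -295$)
$\frac{1}{\left(\left(\left(39 + 100\right) + 31\right) + - \frac{203}{-182} w\right) + 878209} = \frac{1}{\left(\left(\left(39 + 100\right) + 31\right) + - \frac{203}{-182} \left(-295\right)\right) + 878209} = \frac{1}{\left(\left(139 + 31\right) + \left(-203\right) \left(- \frac{1}{182}\right) \left(-295\right)\right) + 878209} = \frac{1}{\left(170 + \frac{29}{26} \left(-295\right)\right) + 878209} = \frac{1}{\left(170 - \frac{8555}{26}\right) + 878209} = \frac{1}{- \frac{4135}{26} + 878209} = \frac{1}{\frac{22829299}{26}} = \frac{26}{22829299}$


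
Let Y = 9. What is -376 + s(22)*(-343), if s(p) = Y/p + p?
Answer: -177371/22 ≈ -8062.3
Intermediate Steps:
s(p) = p + 9/p (s(p) = 9/p + p = p + 9/p)
-376 + s(22)*(-343) = -376 + (22 + 9/22)*(-343) = -376 + (493/22)*(-343) = -376 - 169099/22 = -177371/22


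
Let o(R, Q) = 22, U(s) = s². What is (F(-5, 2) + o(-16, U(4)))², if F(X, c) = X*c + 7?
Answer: 361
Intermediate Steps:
F(X, c) = 7 + X*c
(F(-5, 2) + o(-16, U(4)))² = ((7 - 5*2) + 22)² = ((7 - 10) + 22)² = (-3 + 22)² = 19² = 361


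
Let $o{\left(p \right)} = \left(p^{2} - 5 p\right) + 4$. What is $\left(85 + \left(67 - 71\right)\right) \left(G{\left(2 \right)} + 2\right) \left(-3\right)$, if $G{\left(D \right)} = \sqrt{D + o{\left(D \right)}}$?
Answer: $-486$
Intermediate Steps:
$o{\left(p \right)} = 4 + p^{2} - 5 p$
$G{\left(D \right)} = \sqrt{4 + D^{2} - 4 D}$ ($G{\left(D \right)} = \sqrt{D + \left(4 + D^{2} - 5 D\right)} = \sqrt{4 + D^{2} - 4 D}$)
$\left(85 + \left(67 - 71\right)\right) \left(G{\left(2 \right)} + 2\right) \left(-3\right) = \left(85 + \left(67 - 71\right)\right) \left(\sqrt{4 + 2^{2} - 8} + 2\right) \left(-3\right) = \left(85 - 4\right) \left(\sqrt{4 + 4 - 8} + 2\right) \left(-3\right) = 81 \left(\sqrt{0} + 2\right) \left(-3\right) = 81 \left(0 + 2\right) \left(-3\right) = 81 \cdot 2 \left(-3\right) = 81 \left(-6\right) = -486$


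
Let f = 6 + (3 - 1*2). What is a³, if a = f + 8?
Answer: 3375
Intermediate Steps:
f = 7 (f = 6 + (3 - 2) = 6 + 1 = 7)
a = 15 (a = 7 + 8 = 15)
a³ = 15³ = 3375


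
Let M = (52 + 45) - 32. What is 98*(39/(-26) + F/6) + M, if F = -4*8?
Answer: -1814/3 ≈ -604.67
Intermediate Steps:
F = -32
M = 65 (M = 97 - 32 = 65)
98*(39/(-26) + F/6) + M = 98*(39/(-26) - 32/6) + 65 = 98*(39*(-1/26) - 32*⅙) + 65 = 98*(-3/2 - 16/3) + 65 = 98*(-41/6) + 65 = -2009/3 + 65 = -1814/3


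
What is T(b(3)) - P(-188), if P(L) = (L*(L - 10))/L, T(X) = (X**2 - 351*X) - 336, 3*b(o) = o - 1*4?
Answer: -188/9 ≈ -20.889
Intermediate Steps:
b(o) = -4/3 + o/3 (b(o) = (o - 1*4)/3 = (o - 4)/3 = (-4 + o)/3 = -4/3 + o/3)
T(X) = -336 + X**2 - 351*X
P(L) = -10 + L (P(L) = (L*(-10 + L))/L = -10 + L)
T(b(3)) - P(-188) = (-336 + (-4/3 + (1/3)*3)**2 - 351*(-4/3 + (1/3)*3)) - (-10 - 188) = (-336 + (-4/3 + 1)**2 - 351*(-4/3 + 1)) - 1*(-198) = (-336 + (-1/3)**2 - 351*(-1/3)) + 198 = (-336 + 1/9 + 117) + 198 = -1970/9 + 198 = -188/9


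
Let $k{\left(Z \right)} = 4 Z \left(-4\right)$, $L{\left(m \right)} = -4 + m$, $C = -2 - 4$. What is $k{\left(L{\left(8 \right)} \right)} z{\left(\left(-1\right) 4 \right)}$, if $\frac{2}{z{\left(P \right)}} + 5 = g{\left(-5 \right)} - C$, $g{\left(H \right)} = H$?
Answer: $32$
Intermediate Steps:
$C = -6$ ($C = -2 - 4 = -6$)
$z{\left(P \right)} = - \frac{1}{2}$ ($z{\left(P \right)} = \frac{2}{-5 - -1} = \frac{2}{-5 + \left(-5 + 6\right)} = \frac{2}{-5 + 1} = \frac{2}{-4} = 2 \left(- \frac{1}{4}\right) = - \frac{1}{2}$)
$k{\left(Z \right)} = - 16 Z$
$k{\left(L{\left(8 \right)} \right)} z{\left(\left(-1\right) 4 \right)} = - 16 \left(-4 + 8\right) \left(- \frac{1}{2}\right) = \left(-16\right) 4 \left(- \frac{1}{2}\right) = \left(-64\right) \left(- \frac{1}{2}\right) = 32$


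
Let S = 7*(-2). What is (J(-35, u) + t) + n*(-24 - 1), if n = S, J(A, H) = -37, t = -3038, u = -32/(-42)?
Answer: -2725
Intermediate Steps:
u = 16/21 (u = -32*(-1/42) = 16/21 ≈ 0.76190)
S = -14
n = -14
(J(-35, u) + t) + n*(-24 - 1) = (-37 - 3038) - 14*(-24 - 1) = -3075 - 14*(-25) = -3075 + 350 = -2725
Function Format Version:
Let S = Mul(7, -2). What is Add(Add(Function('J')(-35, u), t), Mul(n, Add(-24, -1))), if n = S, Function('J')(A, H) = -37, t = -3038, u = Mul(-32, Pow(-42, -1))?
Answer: -2725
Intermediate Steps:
u = Rational(16, 21) (u = Mul(-32, Rational(-1, 42)) = Rational(16, 21) ≈ 0.76190)
S = -14
n = -14
Add(Add(Function('J')(-35, u), t), Mul(n, Add(-24, -1))) = Add(Add(-37, -3038), Mul(-14, Add(-24, -1))) = Add(-3075, Mul(-14, -25)) = Add(-3075, 350) = -2725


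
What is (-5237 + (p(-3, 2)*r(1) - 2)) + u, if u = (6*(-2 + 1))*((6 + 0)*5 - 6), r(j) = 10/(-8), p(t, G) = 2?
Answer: -10771/2 ≈ -5385.5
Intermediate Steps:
r(j) = -5/4 (r(j) = 10*(-⅛) = -5/4)
u = -144 (u = (6*(-1))*(6*5 - 6) = -6*(30 - 6) = -6*24 = -144)
(-5237 + (p(-3, 2)*r(1) - 2)) + u = (-5237 + (2*(-5/4) - 2)) - 144 = (-5237 + (-5/2 - 2)) - 144 = (-5237 - 9/2) - 144 = -10483/2 - 144 = -10771/2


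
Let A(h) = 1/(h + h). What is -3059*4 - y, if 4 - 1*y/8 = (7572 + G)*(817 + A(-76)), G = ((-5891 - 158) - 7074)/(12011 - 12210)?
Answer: 188705689725/3781 ≈ 4.9909e+7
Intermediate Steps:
A(h) = 1/(2*h)
G = 13123/199 (G = (-6049 - 7074)/(-199) = -13123*(-1/199) = 13123/199 ≈ 65.945)
y = -188751954041/3781 (y = 32 - 8*(7572 + 13123/199)*(817 + (½)/(-76)) = 32 - 12159608*(817 + (½)*(-1/76))/199 = 32 - 12159608*(817 - 1/152)/199 = 32 - 12159608*124183/(199*152) = 32 - 8*188752075033/30248 = 32 - 188752075033/3781 = -188751954041/3781 ≈ -4.9921e+7)
-3059*4 - y = -3059*4 - 1*(-188751954041/3781) = -12236 + 188751954041/3781 = 188705689725/3781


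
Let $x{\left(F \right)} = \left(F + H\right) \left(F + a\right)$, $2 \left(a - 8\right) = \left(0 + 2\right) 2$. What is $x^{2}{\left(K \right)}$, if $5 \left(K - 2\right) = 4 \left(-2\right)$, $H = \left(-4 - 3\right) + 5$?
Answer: $\frac{173056}{625} \approx 276.89$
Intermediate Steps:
$a = 10$ ($a = 8 + \frac{\left(0 + 2\right) 2}{2} = 8 + \frac{2 \cdot 2}{2} = 8 + \frac{1}{2} \cdot 4 = 8 + 2 = 10$)
$H = -2$ ($H = -7 + 5 = -2$)
$K = \frac{2}{5}$ ($K = 2 + \frac{4 \left(-2\right)}{5} = 2 + \frac{1}{5} \left(-8\right) = 2 - \frac{8}{5} = \frac{2}{5} \approx 0.4$)
$x{\left(F \right)} = \left(-2 + F\right) \left(10 + F\right)$ ($x{\left(F \right)} = \left(F - 2\right) \left(F + 10\right) = \left(-2 + F\right) \left(10 + F\right)$)
$x^{2}{\left(K \right)} = \left(-20 + \left(\frac{2}{5}\right)^{2} + 8 \cdot \frac{2}{5}\right)^{2} = \left(-20 + \frac{4}{25} + \frac{16}{5}\right)^{2} = \left(- \frac{416}{25}\right)^{2} = \frac{173056}{625}$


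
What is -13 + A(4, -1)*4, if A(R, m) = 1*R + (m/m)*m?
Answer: -1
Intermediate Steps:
A(R, m) = R + m (A(R, m) = R + 1*m = R + m)
-13 + A(4, -1)*4 = -13 + (4 - 1)*4 = -13 + 3*4 = -13 + 12 = -1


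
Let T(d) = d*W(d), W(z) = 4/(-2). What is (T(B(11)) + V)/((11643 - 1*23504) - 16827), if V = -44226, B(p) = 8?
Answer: 2011/1304 ≈ 1.5422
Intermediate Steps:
W(z) = -2 (W(z) = 4*(-1/2) = -2)
T(d) = -2*d (T(d) = d*(-2) = -2*d)
(T(B(11)) + V)/((11643 - 1*23504) - 16827) = (-2*8 - 44226)/((11643 - 1*23504) - 16827) = (-16 - 44226)/((11643 - 23504) - 16827) = -44242/(-11861 - 16827) = -44242/(-28688) = -44242*(-1/28688) = 2011/1304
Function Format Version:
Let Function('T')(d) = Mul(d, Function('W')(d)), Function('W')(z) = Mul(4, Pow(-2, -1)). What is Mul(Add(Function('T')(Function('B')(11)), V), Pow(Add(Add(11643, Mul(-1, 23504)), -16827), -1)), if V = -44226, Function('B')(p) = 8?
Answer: Rational(2011, 1304) ≈ 1.5422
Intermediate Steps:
Function('W')(z) = -2 (Function('W')(z) = Mul(4, Rational(-1, 2)) = -2)
Function('T')(d) = Mul(-2, d) (Function('T')(d) = Mul(d, -2) = Mul(-2, d))
Mul(Add(Function('T')(Function('B')(11)), V), Pow(Add(Add(11643, Mul(-1, 23504)), -16827), -1)) = Mul(Add(Mul(-2, 8), -44226), Pow(Add(Add(11643, Mul(-1, 23504)), -16827), -1)) = Mul(Add(-16, -44226), Pow(Add(Add(11643, -23504), -16827), -1)) = Mul(-44242, Pow(Add(-11861, -16827), -1)) = Mul(-44242, Pow(-28688, -1)) = Mul(-44242, Rational(-1, 28688)) = Rational(2011, 1304)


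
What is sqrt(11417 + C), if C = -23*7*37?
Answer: 2*sqrt(1365) ≈ 73.892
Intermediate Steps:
C = -5957 (C = -161*37 = -5957)
sqrt(11417 + C) = sqrt(11417 - 5957) = sqrt(5460) = 2*sqrt(1365)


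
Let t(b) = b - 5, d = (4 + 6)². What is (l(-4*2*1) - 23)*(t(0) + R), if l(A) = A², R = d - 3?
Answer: 3772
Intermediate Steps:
d = 100 (d = 10² = 100)
t(b) = -5 + b
R = 97 (R = 100 - 3 = 97)
(l(-4*2*1) - 23)*(t(0) + R) = ((-4*2*1)² - 23)*((-5 + 0) + 97) = ((-8*1)² - 23)*(-5 + 97) = ((-8)² - 23)*92 = (64 - 23)*92 = 41*92 = 3772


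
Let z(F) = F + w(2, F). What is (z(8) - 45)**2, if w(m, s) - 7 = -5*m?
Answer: 1600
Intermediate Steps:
w(m, s) = 7 - 5*m
z(F) = -3 + F (z(F) = F + (7 - 5*2) = F + (7 - 10) = F - 3 = -3 + F)
(z(8) - 45)**2 = ((-3 + 8) - 45)**2 = (5 - 45)**2 = (-40)**2 = 1600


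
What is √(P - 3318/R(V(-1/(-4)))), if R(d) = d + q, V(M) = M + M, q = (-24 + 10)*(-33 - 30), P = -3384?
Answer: 2*I*√2638408485/1765 ≈ 58.204*I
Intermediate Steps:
q = 882 (q = -14*(-63) = 882)
V(M) = 2*M
R(d) = 882 + d (R(d) = d + 882 = 882 + d)
√(P - 3318/R(V(-1/(-4)))) = √(-3384 - 3318/(882 + 2*(-1/(-4)))) = √(-3384 - 3318/(882 + 2*(-1*(-¼)))) = √(-3384 - 3318/(882 + 2*(¼))) = √(-3384 - 3318/(882 + ½)) = √(-3384 - 3318/1765/2) = √(-3384 - 3318*2/1765) = √(-3384 - 6636/1765) = √(-5979396/1765) = 2*I*√2638408485/1765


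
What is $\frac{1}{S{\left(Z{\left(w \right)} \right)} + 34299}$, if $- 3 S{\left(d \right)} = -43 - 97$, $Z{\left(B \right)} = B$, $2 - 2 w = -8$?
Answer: $\frac{3}{103037} \approx 2.9116 \cdot 10^{-5}$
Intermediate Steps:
$w = 5$ ($w = 1 - -4 = 1 + 4 = 5$)
$S{\left(d \right)} = \frac{140}{3}$ ($S{\left(d \right)} = - \frac{-43 - 97}{3} = \left(- \frac{1}{3}\right) \left(-140\right) = \frac{140}{3}$)
$\frac{1}{S{\left(Z{\left(w \right)} \right)} + 34299} = \frac{1}{\frac{140}{3} + 34299} = \frac{1}{\frac{103037}{3}} = \frac{3}{103037}$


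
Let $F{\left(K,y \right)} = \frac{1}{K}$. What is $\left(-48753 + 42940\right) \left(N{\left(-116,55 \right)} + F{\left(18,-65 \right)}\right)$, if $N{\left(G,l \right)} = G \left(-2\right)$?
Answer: $- \frac{24280901}{18} \approx -1.3489 \cdot 10^{6}$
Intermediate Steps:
$N{\left(G,l \right)} = - 2 G$
$\left(-48753 + 42940\right) \left(N{\left(-116,55 \right)} + F{\left(18,-65 \right)}\right) = \left(-48753 + 42940\right) \left(\left(-2\right) \left(-116\right) + \frac{1}{18}\right) = - 5813 \left(232 + \frac{1}{18}\right) = \left(-5813\right) \frac{4177}{18} = - \frac{24280901}{18}$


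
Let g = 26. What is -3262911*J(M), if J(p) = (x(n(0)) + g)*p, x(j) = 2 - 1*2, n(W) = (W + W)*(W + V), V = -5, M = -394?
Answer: 33425260284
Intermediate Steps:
n(W) = 2*W*(-5 + W) (n(W) = (W + W)*(W - 5) = (2*W)*(-5 + W) = 2*W*(-5 + W))
x(j) = 0 (x(j) = 2 - 2 = 0)
J(p) = 26*p (J(p) = (0 + 26)*p = 26*p)
-3262911*J(M) = -3262911*26*(-394) = -3262911/(1/(-10244)) = -3262911/(-1/10244) = -3262911*(-10244) = 33425260284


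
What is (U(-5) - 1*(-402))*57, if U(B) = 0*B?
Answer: 22914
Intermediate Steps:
U(B) = 0
(U(-5) - 1*(-402))*57 = (0 - 1*(-402))*57 = (0 + 402)*57 = 402*57 = 22914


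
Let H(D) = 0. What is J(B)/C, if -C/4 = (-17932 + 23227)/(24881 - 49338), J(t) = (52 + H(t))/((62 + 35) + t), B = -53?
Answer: 317941/232980 ≈ 1.3647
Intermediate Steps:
J(t) = 52/(97 + t) (J(t) = (52 + 0)/((62 + 35) + t) = 52/(97 + t))
C = 21180/24457 (C = -4*(-17932 + 23227)/(24881 - 49338) = -21180/(-24457) = -21180*(-1)/24457 = -4*(-5295/24457) = 21180/24457 ≈ 0.86601)
J(B)/C = (52/(97 - 53))/(21180/24457) = (52/44)*(24457/21180) = (52*(1/44))*(24457/21180) = (13/11)*(24457/21180) = 317941/232980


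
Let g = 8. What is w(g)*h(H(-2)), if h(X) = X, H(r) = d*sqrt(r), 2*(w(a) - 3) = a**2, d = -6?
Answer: -210*I*sqrt(2) ≈ -296.98*I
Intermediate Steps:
w(a) = 3 + a**2/2
H(r) = -6*sqrt(r)
w(g)*h(H(-2)) = (3 + (1/2)*8**2)*(-6*I*sqrt(2)) = (3 + (1/2)*64)*(-6*I*sqrt(2)) = (3 + 32)*(-6*I*sqrt(2)) = 35*(-6*I*sqrt(2)) = -210*I*sqrt(2)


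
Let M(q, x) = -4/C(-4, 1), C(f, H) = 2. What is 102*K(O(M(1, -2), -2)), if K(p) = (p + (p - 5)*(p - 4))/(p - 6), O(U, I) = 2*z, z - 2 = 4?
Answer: 1156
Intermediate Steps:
z = 6 (z = 2 + 4 = 6)
M(q, x) = -2 (M(q, x) = -4/2 = -4*1/2 = -2)
O(U, I) = 12 (O(U, I) = 2*6 = 12)
K(p) = (p + (-5 + p)*(-4 + p))/(-6 + p)
102*K(O(M(1, -2), -2)) = 102*((20 + 12**2 - 8*12)/(-6 + 12)) = 102*((20 + 144 - 96)/6) = 102*((1/6)*68) = 102*(34/3) = 1156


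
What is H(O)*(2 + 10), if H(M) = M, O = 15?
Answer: 180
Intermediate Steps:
H(O)*(2 + 10) = 15*(2 + 10) = 15*12 = 180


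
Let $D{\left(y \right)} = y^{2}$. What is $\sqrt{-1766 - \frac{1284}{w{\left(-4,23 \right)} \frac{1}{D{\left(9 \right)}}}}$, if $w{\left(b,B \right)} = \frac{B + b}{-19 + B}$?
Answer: $\frac{i \sqrt{8541830}}{19} \approx 153.82 i$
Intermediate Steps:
$w{\left(b,B \right)} = \frac{B + b}{-19 + B}$
$\sqrt{-1766 - \frac{1284}{w{\left(-4,23 \right)} \frac{1}{D{\left(9 \right)}}}} = \sqrt{-1766 - \frac{1284}{\frac{23 - 4}{-19 + 23} \frac{1}{9^{2}}}} = \sqrt{-1766 - \frac{1284}{\frac{1}{4} \cdot 19 \cdot \frac{1}{81}}} = \sqrt{-1766 - \frac{1284}{\frac{19}{4} \cdot \frac{1}{81}}} = \sqrt{-1766 - \frac{1284}{\frac{19}{324}}} = \sqrt{-1766 - \frac{416016}{19}} = \sqrt{- \frac{449570}{19}} = \frac{i \sqrt{8541830}}{19}$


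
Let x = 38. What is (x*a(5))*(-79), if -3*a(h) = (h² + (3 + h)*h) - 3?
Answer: 186124/3 ≈ 62041.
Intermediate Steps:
a(h) = 1 - h²/3 - h*(3 + h)/3 (a(h) = -((h² + (3 + h)*h) - 3)/3 = -((h² + h*(3 + h)) - 3)/3 = -(-3 + h² + h*(3 + h))/3 = 1 - h²/3 - h*(3 + h)/3)
(x*a(5))*(-79) = (38*(1 - 1*5 - ⅔*5²))*(-79) = (38*(1 - 5 - ⅔*25))*(-79) = (38*(1 - 5 - 50/3))*(-79) = (38*(-62/3))*(-79) = -2356/3*(-79) = 186124/3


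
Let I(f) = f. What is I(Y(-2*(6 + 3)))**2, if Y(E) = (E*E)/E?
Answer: 324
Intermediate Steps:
Y(E) = E (Y(E) = E**2/E = E)
I(Y(-2*(6 + 3)))**2 = (-2*(6 + 3))**2 = (-2*9)**2 = (-18)**2 = 324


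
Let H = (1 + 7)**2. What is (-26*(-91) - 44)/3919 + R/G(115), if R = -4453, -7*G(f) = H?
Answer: 122307757/250816 ≈ 487.64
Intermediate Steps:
H = 64 (H = 8**2 = 64)
G(f) = -64/7 (G(f) = -1/7*64 = -64/7)
(-26*(-91) - 44)/3919 + R/G(115) = (-26*(-91) - 44)/3919 - 4453/(-64/7) = (2366 - 44)*(1/3919) - 4453*(-7/64) = 2322*(1/3919) + 31171/64 = 2322/3919 + 31171/64 = 122307757/250816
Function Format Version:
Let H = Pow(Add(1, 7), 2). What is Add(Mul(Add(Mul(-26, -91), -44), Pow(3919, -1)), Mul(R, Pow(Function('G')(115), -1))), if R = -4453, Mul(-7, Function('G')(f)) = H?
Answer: Rational(122307757, 250816) ≈ 487.64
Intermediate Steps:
H = 64 (H = Pow(8, 2) = 64)
Function('G')(f) = Rational(-64, 7) (Function('G')(f) = Mul(Rational(-1, 7), 64) = Rational(-64, 7))
Add(Mul(Add(Mul(-26, -91), -44), Pow(3919, -1)), Mul(R, Pow(Function('G')(115), -1))) = Add(Mul(Add(Mul(-26, -91), -44), Pow(3919, -1)), Mul(-4453, Pow(Rational(-64, 7), -1))) = Add(Mul(Add(2366, -44), Rational(1, 3919)), Mul(-4453, Rational(-7, 64))) = Add(Mul(2322, Rational(1, 3919)), Rational(31171, 64)) = Add(Rational(2322, 3919), Rational(31171, 64)) = Rational(122307757, 250816)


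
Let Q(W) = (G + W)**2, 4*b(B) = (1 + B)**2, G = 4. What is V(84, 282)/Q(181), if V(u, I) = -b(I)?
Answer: -80089/136900 ≈ -0.58502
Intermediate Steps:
b(B) = (1 + B)**2/4
V(u, I) = -(1 + I)**2/4
Q(W) = (4 + W)**2
V(84, 282)/Q(181) = (-(1 + 282)**2/4)/((4 + 181)**2) = (-1/4*283**2)/(185**2) = -1/4*80089/34225 = -80089/4*1/34225 = -80089/136900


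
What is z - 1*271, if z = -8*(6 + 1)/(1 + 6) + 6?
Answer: -273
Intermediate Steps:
z = -2 (z = -56/7 + 6 = -8*1 + 6 = -8 + 6 = -2)
z - 1*271 = -2 - 1*271 = -2 - 271 = -273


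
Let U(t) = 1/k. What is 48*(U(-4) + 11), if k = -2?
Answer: 504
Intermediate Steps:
U(t) = -1/2 (U(t) = 1/(-2) = -1/2)
48*(U(-4) + 11) = 48*(-1/2 + 11) = 48*(21/2) = 504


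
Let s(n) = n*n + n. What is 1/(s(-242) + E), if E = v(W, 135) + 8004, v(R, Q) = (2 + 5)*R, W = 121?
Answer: 1/67173 ≈ 1.4887e-5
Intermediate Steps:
s(n) = n + n² (s(n) = n² + n = n + n²)
v(R, Q) = 7*R
E = 8851 (E = 7*121 + 8004 = 847 + 8004 = 8851)
1/(s(-242) + E) = 1/(-242*(1 - 242) + 8851) = 1/(-242*(-241) + 8851) = 1/(58322 + 8851) = 1/67173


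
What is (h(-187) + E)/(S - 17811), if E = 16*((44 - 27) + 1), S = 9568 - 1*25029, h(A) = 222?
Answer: -255/16636 ≈ -0.015328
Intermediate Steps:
S = -15461 (S = 9568 - 25029 = -15461)
E = 288 (E = 16*(17 + 1) = 16*18 = 288)
(h(-187) + E)/(S - 17811) = (222 + 288)/(-15461 - 17811) = 510/(-33272) = 510*(-1/33272) = -255/16636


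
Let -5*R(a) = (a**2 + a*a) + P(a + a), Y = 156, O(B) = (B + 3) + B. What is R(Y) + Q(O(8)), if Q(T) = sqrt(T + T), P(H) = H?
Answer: -48984/5 + sqrt(38) ≈ -9790.6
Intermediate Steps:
O(B) = 3 + 2*B (O(B) = (3 + B) + B = 3 + 2*B)
Q(T) = sqrt(2)*sqrt(T) (Q(T) = sqrt(2*T) = sqrt(2)*sqrt(T))
R(a) = -2*a/5 - 2*a**2/5 (R(a) = -((a**2 + a*a) + (a + a))/5 = -((a**2 + a**2) + 2*a)/5 = -(2*a**2 + 2*a)/5 = -(2*a + 2*a**2)/5 = -2*a/5 - 2*a**2/5)
R(Y) + Q(O(8)) = (2/5)*156*(-1 - 1*156) + sqrt(2)*sqrt(3 + 2*8) = (2/5)*156*(-1 - 156) + sqrt(2)*sqrt(3 + 16) = (2/5)*156*(-157) + sqrt(2)*sqrt(19) = -48984/5 + sqrt(38)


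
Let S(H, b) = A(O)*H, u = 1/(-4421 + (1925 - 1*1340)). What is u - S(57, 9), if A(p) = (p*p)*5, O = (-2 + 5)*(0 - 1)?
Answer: -9839341/3836 ≈ -2565.0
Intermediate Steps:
u = -1/3836 (u = 1/(-4421 + (1925 - 1340)) = 1/(-4421 + 585) = 1/(-3836) = -1/3836 ≈ -0.00026069)
O = -3 (O = 3*(-1) = -3)
A(p) = 5*p² (A(p) = p²*5 = 5*p²)
S(H, b) = 45*H (S(H, b) = (5*(-3)²)*H = (5*9)*H = 45*H)
u - S(57, 9) = -1/3836 - 45*57 = -1/3836 - 1*2565 = -1/3836 - 2565 = -9839341/3836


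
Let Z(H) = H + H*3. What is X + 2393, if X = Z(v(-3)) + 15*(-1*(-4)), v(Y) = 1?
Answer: 2457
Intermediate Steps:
Z(H) = 4*H (Z(H) = H + 3*H = 4*H)
X = 64 (X = 4*1 + 15*(-1*(-4)) = 4 + 15*4 = 4 + 60 = 64)
X + 2393 = 64 + 2393 = 2457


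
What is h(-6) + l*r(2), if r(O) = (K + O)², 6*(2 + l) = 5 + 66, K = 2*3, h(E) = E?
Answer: 1870/3 ≈ 623.33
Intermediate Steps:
K = 6
l = 59/6 (l = -2 + (5 + 66)/6 = -2 + (⅙)*71 = -2 + 71/6 = 59/6 ≈ 9.8333)
r(O) = (6 + O)²
h(-6) + l*r(2) = -6 + 59*(6 + 2)²/6 = -6 + (59/6)*8² = -6 + (59/6)*64 = -6 + 1888/3 = 1870/3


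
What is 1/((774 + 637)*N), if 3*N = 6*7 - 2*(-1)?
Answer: 3/62084 ≈ 4.8322e-5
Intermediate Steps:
N = 44/3 (N = (6*7 - 2*(-1))/3 = (42 + 2)/3 = (⅓)*44 = 44/3 ≈ 14.667)
1/((774 + 637)*N) = 1/((774 + 637)*(44/3)) = (3/44)/1411 = (1/1411)*(3/44) = 3/62084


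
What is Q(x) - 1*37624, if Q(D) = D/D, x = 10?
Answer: -37623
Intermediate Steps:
Q(D) = 1
Q(x) - 1*37624 = 1 - 1*37624 = 1 - 37624 = -37623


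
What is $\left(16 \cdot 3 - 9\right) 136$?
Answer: $5304$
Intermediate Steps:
$\left(16 \cdot 3 - 9\right) 136 = \left(48 - 9\right) 136 = 39 \cdot 136 = 5304$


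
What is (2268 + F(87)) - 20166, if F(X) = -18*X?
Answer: -19464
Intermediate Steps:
(2268 + F(87)) - 20166 = (2268 - 18*87) - 20166 = (2268 - 1566) - 20166 = 702 - 20166 = -19464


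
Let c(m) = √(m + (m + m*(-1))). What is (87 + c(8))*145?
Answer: 12615 + 290*√2 ≈ 13025.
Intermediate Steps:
c(m) = √m (c(m) = √(m + (m - m)) = √(m + 0) = √m)
(87 + c(8))*145 = (87 + √8)*145 = (87 + 2*√2)*145 = 12615 + 290*√2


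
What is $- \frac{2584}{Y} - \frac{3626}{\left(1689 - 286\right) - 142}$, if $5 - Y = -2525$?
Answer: $- \frac{6216102}{1595165} \approx -3.8968$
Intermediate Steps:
$Y = 2530$ ($Y = 5 - -2525 = 5 + 2525 = 2530$)
$- \frac{2584}{Y} - \frac{3626}{\left(1689 - 286\right) - 142} = - \frac{2584}{2530} - \frac{3626}{\left(1689 - 286\right) - 142} = \left(-2584\right) \frac{1}{2530} - \frac{3626}{1403 - 142} = - \frac{1292}{1265} - \frac{3626}{1261} = - \frac{6216102}{1595165}$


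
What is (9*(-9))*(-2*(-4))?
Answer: -648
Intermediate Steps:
(9*(-9))*(-2*(-4)) = -81*8 = -648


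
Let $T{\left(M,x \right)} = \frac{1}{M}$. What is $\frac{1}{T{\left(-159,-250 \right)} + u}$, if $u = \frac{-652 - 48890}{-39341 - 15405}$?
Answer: $\frac{4352307}{3911216} \approx 1.1128$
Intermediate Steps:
$u = \frac{24771}{27373}$ ($u = - \frac{49542}{-54746} = \left(-49542\right) \left(- \frac{1}{54746}\right) = \frac{24771}{27373} \approx 0.90494$)
$\frac{1}{T{\left(-159,-250 \right)} + u} = \frac{1}{\frac{1}{-159} + \frac{24771}{27373}} = \frac{1}{- \frac{1}{159} + \frac{24771}{27373}} = \frac{1}{\frac{3911216}{4352307}} = \frac{4352307}{3911216}$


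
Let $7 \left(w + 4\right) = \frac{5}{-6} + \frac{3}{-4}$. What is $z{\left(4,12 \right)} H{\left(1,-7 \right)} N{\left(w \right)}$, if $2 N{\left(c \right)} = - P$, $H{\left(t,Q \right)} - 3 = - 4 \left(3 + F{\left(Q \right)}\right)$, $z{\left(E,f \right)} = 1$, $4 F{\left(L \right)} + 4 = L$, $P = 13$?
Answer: $-13$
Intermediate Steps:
$F{\left(L \right)} = -1 + \frac{L}{4}$
$w = - \frac{355}{84}$ ($w = -4 + \frac{\frac{5}{-6} + \frac{3}{-4}}{7} = -4 + \frac{5 \left(- \frac{1}{6}\right) + 3 \left(- \frac{1}{4}\right)}{7} = -4 + \frac{- \frac{5}{6} - \frac{3}{4}}{7} = -4 + \frac{1}{7} \left(- \frac{19}{12}\right) = -4 - \frac{19}{84} = - \frac{355}{84} \approx -4.2262$)
$H{\left(t,Q \right)} = -5 - Q$ ($H{\left(t,Q \right)} = 3 - 4 \left(3 + \left(-1 + \frac{Q}{4}\right)\right) = 3 - 4 \left(2 + \frac{Q}{4}\right) = 3 - \left(8 + Q\right) = -5 - Q$)
$N{\left(c \right)} = - \frac{13}{2}$ ($N{\left(c \right)} = \frac{\left(-1\right) 13}{2} = \frac{1}{2} \left(-13\right) = - \frac{13}{2}$)
$z{\left(4,12 \right)} H{\left(1,-7 \right)} N{\left(w \right)} = 1 \left(-5 - -7\right) \left(- \frac{13}{2}\right) = 1 \left(-5 + 7\right) \left(- \frac{13}{2}\right) = 1 \cdot 2 \left(- \frac{13}{2}\right) = 2 \left(- \frac{13}{2}\right) = -13$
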